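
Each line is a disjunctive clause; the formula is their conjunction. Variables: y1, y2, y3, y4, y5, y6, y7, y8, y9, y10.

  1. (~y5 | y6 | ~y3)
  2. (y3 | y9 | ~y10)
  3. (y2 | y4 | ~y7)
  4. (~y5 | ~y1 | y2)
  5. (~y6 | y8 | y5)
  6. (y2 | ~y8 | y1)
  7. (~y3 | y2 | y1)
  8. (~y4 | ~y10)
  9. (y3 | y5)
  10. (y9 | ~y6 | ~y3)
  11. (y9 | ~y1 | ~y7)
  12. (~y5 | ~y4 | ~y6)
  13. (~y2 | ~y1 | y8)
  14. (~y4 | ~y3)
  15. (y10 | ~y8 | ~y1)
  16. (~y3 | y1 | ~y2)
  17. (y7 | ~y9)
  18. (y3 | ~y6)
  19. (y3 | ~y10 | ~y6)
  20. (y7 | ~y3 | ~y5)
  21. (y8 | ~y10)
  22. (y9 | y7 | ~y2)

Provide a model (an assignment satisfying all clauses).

y1=False, y2=False, y3=False, y4=True, y5=True, y6=False, y7=True, y8=False, y9=True, y10=False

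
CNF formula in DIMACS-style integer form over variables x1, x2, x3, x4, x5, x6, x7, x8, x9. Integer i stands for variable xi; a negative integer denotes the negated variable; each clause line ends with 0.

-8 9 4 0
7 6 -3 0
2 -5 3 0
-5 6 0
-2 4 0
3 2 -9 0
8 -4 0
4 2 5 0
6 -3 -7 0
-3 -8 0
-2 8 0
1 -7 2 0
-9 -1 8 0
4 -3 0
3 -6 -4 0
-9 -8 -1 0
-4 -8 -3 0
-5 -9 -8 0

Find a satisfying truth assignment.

x1 = True, x2 = True, x3 = False, x4 = True, x5 = False, x6 = False, x7 = True, x8 = True, x9 = False

Branch on x1: take x1 = True.
Branch on x2: take x2 = True.
  then x4 is forced to True.
  then x8 is forced to True.
  then x3 is forced to False.
  then x6 is forced to False.
  then x5 is forced to False.
  then x9 is forced to False.
x7 is now unconstrained; take x7 = True.
Every clause has at least one true literal under this assignment.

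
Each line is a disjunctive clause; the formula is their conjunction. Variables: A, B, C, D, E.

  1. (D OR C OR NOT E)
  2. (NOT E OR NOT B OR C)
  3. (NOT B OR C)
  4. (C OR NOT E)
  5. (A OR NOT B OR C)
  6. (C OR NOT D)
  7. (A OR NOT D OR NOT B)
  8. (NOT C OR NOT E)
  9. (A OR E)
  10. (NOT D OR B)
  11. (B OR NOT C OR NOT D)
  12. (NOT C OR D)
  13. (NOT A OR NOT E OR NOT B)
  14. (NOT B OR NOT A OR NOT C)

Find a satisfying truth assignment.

A = True, B = False, C = False, D = False, E = False

Branch on A: take A = True.
The remaining clauses are satisfied by B = False, C = False, D = False, E = False.
Every clause has at least one true literal under this assignment.
Check each clause:
  1. (D OR C OR NOT E) — NOT E is true.
  2. (NOT E OR NOT B OR C) — NOT B is true.
  3. (C OR NOT B) — NOT B is true.
  4. (NOT E OR C) — NOT E is true.
  5. (C OR NOT B OR A) — A is true.
  6. (NOT D OR C) — NOT D is true.
  7. (NOT D OR NOT B OR A) — A is true.
  8. (NOT C OR NOT E) — NOT E is true.
  9. (E OR A) — A is true.
  10. (B OR NOT D) — NOT D is true.
  11. (NOT D OR NOT C OR B) — NOT D is true.
  12. (NOT C OR D) — NOT C is true.
  13. (NOT B OR NOT E OR NOT A) — NOT E is true.
  14. (NOT B OR NOT A OR NOT C) — NOT C is true.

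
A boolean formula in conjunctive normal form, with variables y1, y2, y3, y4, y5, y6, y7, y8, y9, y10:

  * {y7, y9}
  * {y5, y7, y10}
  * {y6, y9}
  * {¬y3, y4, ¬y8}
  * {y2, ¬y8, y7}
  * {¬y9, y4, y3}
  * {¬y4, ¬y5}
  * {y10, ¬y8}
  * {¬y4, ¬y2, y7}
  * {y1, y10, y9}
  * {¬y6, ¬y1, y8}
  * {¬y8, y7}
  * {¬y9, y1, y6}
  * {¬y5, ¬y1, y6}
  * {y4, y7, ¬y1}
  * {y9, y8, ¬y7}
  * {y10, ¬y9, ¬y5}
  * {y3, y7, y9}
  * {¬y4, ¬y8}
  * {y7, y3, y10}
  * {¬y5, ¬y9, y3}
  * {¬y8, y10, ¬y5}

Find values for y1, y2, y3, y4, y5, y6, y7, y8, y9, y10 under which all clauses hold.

Set y1 = True and propagate.
Branch on y2: take y2 = True.
The remaining clauses are satisfied by y3 = False, y4 = True, y5 = False, y6 = False, y7 = True, y8 = False, y9 = True, y10 = False.

y1 = 1, y2 = 1, y3 = 0, y4 = 1, y5 = 0, y6 = 0, y7 = 1, y8 = 0, y9 = 1, y10 = 0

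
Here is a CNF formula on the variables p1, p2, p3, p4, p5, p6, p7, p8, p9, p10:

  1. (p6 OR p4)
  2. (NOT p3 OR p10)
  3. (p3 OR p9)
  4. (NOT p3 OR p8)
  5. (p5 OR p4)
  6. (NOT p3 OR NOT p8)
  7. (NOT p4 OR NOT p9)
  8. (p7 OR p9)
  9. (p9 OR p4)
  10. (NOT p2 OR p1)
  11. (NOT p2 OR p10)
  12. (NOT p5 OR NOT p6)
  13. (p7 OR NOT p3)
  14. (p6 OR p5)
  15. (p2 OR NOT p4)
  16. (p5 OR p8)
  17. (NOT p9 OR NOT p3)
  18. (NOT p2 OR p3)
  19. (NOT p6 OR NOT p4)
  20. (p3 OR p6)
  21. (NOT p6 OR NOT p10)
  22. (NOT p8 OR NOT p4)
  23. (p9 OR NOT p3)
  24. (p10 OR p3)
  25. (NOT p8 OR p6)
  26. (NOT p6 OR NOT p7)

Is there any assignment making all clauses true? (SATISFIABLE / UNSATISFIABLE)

UNSATISFIABLE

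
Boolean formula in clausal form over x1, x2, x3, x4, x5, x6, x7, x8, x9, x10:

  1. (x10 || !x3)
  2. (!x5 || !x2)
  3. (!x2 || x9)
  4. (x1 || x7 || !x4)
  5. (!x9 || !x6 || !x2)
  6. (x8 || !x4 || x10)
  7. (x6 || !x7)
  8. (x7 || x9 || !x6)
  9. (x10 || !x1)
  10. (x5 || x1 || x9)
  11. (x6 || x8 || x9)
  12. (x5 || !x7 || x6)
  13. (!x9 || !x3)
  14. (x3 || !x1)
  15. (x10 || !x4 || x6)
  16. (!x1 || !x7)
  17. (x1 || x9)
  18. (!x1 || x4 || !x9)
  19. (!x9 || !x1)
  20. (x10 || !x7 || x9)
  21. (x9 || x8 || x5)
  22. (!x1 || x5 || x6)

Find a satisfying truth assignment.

x1 = False  x2 = False  x3 = False  x4 = False  x5 = False  x6 = True  x7 = False  x8 = False  x9 = True  x10 = True

Check each clause:
  1. (x10 || !x3) — x10 is true.
  2. (!x5 || !x2) — !x5 is true.
  3. (!x2 || x9) — x9 is true.
  4. (!x4 || x7 || x1) — !x4 is true.
  5. (!x6 || !x2 || !x9) — !x2 is true.
  6. (x10 || !x4 || x8) — x10 is true.
  7. (!x7 || x6) — !x7 is true.
  8. (x7 || x9 || !x6) — x9 is true.
  9. (!x1 || x10) — x10 is true.
  10. (x5 || x9 || x1) — x9 is true.
  11. (x8 || x9 || x6) — x9 is true.
  12. (x6 || !x7 || x5) — !x7 is true.
  13. (!x9 || !x3) — !x3 is true.
  14. (x3 || !x1) — !x1 is true.
  15. (x10 || !x4 || x6) — x10 is true.
  16. (!x7 || !x1) — !x7 is true.
  17. (x9 || x1) — x9 is true.
  18. (!x1 || x4 || !x9) — !x1 is true.
  19. (!x9 || !x1) — !x1 is true.
  20. (x9 || !x7 || x10) — x9 is true.
  21. (x9 || x8 || x5) — x9 is true.
  22. (x6 || !x1 || x5) — x6 is true.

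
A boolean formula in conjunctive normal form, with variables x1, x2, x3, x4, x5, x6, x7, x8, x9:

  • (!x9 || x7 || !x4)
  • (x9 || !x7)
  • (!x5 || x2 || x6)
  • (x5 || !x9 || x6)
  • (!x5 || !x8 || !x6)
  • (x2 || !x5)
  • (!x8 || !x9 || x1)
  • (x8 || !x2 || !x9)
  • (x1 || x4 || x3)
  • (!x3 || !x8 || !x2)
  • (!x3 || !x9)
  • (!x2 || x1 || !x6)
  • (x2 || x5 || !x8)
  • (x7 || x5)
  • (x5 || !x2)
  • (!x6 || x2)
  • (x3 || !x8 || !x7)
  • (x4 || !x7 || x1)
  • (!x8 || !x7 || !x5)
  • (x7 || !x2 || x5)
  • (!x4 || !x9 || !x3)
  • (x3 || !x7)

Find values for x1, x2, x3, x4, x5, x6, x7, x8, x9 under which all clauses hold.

Try x1 = False.
Set x2 = True and propagate.
  then x6 is forced to False.
  then x5 is forced to True.
Branch on x3: take x3 = False.
  then x4 is forced to True.
  then x7 is forced to False.
  then x9 is forced to False.
x8 is now unconstrained; take x8 = True.

x1=F, x2=T, x3=F, x4=T, x5=T, x6=F, x7=F, x8=T, x9=F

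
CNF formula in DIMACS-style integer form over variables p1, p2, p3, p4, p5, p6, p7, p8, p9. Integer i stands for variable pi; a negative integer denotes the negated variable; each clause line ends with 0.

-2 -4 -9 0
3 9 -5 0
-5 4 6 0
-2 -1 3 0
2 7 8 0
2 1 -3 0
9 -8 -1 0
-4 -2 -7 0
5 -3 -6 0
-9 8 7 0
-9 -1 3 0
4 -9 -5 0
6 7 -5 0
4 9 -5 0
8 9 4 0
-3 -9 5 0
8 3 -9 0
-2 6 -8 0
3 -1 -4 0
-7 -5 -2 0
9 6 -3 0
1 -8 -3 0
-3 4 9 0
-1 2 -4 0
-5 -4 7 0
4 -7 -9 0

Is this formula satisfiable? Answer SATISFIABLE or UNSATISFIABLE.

Try p1 = False.
Set p2 = True and propagate.
Branch on p3: take p3 = False.
For the remaining variables, p4 = False, p5 = False, p6 = True, p7 = False, p8 = True, p9 = True works.
Every clause has at least one true literal under this assignment.
So p1 = 0  p2 = 1  p3 = 0  p4 = 0  p5 = 0  p6 = 1  p7 = 0  p8 = 1  p9 = 1 is a satisfying assignment.

SATISFIABLE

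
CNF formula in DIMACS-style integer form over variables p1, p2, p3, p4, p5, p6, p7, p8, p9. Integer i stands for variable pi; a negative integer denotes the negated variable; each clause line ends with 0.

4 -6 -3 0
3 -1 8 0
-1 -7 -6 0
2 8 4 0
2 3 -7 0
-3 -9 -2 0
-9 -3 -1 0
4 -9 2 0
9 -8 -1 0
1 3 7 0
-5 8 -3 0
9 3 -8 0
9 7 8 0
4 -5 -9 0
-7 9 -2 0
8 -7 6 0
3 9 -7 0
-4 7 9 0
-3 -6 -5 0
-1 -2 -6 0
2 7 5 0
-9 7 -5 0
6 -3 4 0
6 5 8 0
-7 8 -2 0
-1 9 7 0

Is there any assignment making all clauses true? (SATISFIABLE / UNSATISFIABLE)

SATISFIABLE

Set p1 = False and propagate.
Try p2 = False.
Set p3 = True and propagate.
The remaining clauses are satisfied by p4 = True, p5 = False, p6 = True, p7 = True, p8 = False, p9 = True.
So p1=F, p2=F, p3=T, p4=T, p5=F, p6=T, p7=T, p8=F, p9=T is a satisfying assignment.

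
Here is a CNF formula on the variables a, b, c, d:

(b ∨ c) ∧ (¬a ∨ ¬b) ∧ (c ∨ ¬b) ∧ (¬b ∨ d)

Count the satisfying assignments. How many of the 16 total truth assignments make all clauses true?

Satisfying assignments:
  a=F b=F c=T d=F
  a=F b=F c=T d=T
  a=F b=T c=T d=T
  a=T b=F c=T d=F
  a=T b=F c=T d=T
That's 5 in total.

5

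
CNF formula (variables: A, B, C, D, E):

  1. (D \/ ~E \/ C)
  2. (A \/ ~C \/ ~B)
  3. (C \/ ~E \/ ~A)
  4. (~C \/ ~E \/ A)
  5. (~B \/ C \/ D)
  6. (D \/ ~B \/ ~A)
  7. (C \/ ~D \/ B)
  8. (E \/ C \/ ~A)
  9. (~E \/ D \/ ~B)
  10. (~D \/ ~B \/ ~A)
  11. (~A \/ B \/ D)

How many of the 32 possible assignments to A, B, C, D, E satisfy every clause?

7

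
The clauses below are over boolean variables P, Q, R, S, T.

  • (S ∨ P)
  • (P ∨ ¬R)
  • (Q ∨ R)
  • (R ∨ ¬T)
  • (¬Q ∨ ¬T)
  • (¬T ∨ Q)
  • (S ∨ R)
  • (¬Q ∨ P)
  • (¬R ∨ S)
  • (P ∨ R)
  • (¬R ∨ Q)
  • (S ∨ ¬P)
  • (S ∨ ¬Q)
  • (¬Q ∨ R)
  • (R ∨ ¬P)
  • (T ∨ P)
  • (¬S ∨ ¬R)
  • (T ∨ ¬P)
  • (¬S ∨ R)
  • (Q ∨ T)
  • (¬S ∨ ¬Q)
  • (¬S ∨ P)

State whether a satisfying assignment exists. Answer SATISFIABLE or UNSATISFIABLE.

R = True:
  propagation gives P=True, S=True; an empty clause results — contradiction.
R = False:
  propagation gives Q=True; an empty clause results — contradiction.
Every branch closes, so no satisfying assignment exists.

UNSATISFIABLE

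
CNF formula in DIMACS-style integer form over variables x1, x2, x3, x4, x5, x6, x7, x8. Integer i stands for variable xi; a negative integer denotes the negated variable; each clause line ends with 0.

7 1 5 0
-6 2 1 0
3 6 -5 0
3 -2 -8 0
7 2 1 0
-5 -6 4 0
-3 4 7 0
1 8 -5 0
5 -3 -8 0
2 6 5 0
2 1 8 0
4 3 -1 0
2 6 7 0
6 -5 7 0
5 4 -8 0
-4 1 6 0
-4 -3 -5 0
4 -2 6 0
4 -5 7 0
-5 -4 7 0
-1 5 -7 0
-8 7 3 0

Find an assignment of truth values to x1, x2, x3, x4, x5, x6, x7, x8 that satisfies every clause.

x1 = T  x2 = F  x3 = T  x4 = F  x5 = T  x6 = F  x7 = T  x8 = T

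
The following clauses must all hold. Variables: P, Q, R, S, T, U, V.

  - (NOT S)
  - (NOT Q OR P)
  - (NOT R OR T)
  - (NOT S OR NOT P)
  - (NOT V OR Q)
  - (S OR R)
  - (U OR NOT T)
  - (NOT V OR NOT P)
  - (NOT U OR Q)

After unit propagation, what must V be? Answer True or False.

False

(NOT S) stands alone — S = False.
In (R OR S), S is now false; R must hold, so R = True.
From (NOT R OR T) and R = True: T = True.
(U OR NOT T): since T = True, the clause reduces to (U). U = True.
(NOT U OR Q): since U = True, the clause reduces to (Q). Q = True.
(NOT Q OR P) with Q = True leaves only P, so P = True.
From (NOT P OR NOT V) and P = True: V = False.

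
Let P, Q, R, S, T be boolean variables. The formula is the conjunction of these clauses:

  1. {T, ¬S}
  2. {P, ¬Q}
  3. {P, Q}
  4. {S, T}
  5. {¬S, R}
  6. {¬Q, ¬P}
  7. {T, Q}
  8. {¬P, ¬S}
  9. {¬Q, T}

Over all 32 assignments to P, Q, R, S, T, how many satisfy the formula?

Satisfying assignments:
  P=T Q=F R=F S=F T=T
  P=T Q=F R=T S=F T=T
That's 2 in total.

2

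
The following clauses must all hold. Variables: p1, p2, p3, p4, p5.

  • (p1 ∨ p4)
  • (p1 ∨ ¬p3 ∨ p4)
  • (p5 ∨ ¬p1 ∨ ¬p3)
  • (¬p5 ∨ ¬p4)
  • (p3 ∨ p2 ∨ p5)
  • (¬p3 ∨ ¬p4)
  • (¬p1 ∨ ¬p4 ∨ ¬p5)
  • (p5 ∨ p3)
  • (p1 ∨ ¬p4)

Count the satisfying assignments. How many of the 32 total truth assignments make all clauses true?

The models are:
  p1=1 p2=0 p3=0 p4=0 p5=1
  p1=1 p2=0 p3=1 p4=0 p5=1
  p1=1 p2=1 p3=0 p4=0 p5=1
  p1=1 p2=1 p3=1 p4=0 p5=1
That's 4 in total.

4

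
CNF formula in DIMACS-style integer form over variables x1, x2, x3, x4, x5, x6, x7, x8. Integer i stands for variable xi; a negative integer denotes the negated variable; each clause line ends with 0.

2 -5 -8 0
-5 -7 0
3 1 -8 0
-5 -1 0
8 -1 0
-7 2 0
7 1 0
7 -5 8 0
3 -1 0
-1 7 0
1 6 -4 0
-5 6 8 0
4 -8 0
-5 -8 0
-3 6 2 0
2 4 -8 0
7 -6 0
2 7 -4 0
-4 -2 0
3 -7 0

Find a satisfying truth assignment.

x1=False  x2=True  x3=True  x4=False  x5=False  x6=False  x7=True  x8=False

Check each clause:
  1. (NOT x8 OR NOT x5 OR x2) — NOT x8 is true.
  2. (NOT x7 OR NOT x5) — NOT x5 is true.
  3. (NOT x8 OR x3 OR x1) — NOT x8 is true.
  4. (NOT x5 OR NOT x1) — NOT x5 is true.
  5. (NOT x1 OR x8) — NOT x1 is true.
  6. (NOT x7 OR x2) — x2 is true.
  7. (x7 OR x1) — x7 is true.
  8. (x7 OR x8 OR NOT x5) — NOT x5 is true.
  9. (NOT x1 OR x3) — x3 is true.
  10. (x7 OR NOT x1) — NOT x1 is true.
  11. (x1 OR NOT x4 OR x6) — NOT x4 is true.
  12. (NOT x5 OR x6 OR x8) — NOT x5 is true.
  13. (x4 OR NOT x8) — NOT x8 is true.
  14. (NOT x8 OR NOT x5) — NOT x8 is true.
  15. (x6 OR NOT x3 OR x2) — x2 is true.
  16. (x4 OR x2 OR NOT x8) — NOT x8 is true.
  17. (NOT x6 OR x7) — NOT x6 is true.
  18. (x2 OR x7 OR NOT x4) — x2 is true.
  19. (NOT x4 OR NOT x2) — NOT x4 is true.
  20. (NOT x7 OR x3) — x3 is true.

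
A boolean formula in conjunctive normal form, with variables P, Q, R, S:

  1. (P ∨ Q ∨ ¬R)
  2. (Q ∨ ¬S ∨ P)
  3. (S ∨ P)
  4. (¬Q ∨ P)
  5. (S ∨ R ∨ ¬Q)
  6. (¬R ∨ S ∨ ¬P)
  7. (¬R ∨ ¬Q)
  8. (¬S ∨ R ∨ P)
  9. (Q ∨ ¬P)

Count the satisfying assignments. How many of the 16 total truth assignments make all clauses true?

1

The models are:
  P=T Q=T R=F S=T
That's 1 in total.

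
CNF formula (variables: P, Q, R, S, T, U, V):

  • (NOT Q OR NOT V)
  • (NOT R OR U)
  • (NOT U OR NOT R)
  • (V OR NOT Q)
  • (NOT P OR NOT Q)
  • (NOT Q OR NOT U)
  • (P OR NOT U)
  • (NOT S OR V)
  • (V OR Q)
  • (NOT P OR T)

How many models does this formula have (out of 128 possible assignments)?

Split on Q, then U.
  Q=1, U=1: a clause becomes empty — 0.
  Q=1, U=0: a clause becomes empty — 0.
  Q=0, U=1: remaining (P,R,S,T,V) ∈ {(1,0,0,1,1); (1,0,1,1,1)} — 2.
  Q=0, U=0: S free; 3 ways for (P,R,T,V) × 2^1 = 6.
Total: 0 + 0 + 2 + 6 = 8.

8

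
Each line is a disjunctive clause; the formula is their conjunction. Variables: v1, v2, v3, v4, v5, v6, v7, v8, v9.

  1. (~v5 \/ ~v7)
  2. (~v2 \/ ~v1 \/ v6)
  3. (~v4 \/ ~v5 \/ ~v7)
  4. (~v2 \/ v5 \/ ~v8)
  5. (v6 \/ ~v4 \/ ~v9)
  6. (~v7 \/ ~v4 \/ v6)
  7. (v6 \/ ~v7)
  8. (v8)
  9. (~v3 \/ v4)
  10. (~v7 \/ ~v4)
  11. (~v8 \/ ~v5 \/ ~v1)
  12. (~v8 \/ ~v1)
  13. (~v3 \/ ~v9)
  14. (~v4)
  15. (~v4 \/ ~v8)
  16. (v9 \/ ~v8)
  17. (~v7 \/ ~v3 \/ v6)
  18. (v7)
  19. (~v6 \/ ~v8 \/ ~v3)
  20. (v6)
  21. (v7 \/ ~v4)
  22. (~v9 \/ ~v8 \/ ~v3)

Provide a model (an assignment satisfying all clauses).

v1=False, v2=False, v3=False, v4=False, v5=False, v6=True, v7=True, v8=True, v9=True

Check each clause:
  1. (~v5 \/ ~v7) — ~v5 is true.
  2. (v6 \/ ~v1 \/ ~v2) — ~v2 is true.
  3. (~v5 \/ ~v4 \/ ~v7) — ~v5 is true.
  4. (~v2 \/ v5 \/ ~v8) — ~v2 is true.
  5. (~v4 \/ ~v9 \/ v6) — ~v4 is true.
  6. (v6 \/ ~v4 \/ ~v7) — ~v4 is true.
  7. (v6 \/ ~v7) — v6 is true.
  8. (v8) — v8 is true.
  9. (~v3 \/ v4) — ~v3 is true.
  10. (~v4 \/ ~v7) — ~v4 is true.
  11. (~v5 \/ ~v8 \/ ~v1) — ~v5 is true.
  12. (~v8 \/ ~v1) — ~v1 is true.
  13. (~v3 \/ ~v9) — ~v3 is true.
  14. (~v4) — ~v4 is true.
  15. (~v8 \/ ~v4) — ~v4 is true.
  16. (v9 \/ ~v8) — v9 is true.
  17. (~v7 \/ v6 \/ ~v3) — ~v3 is true.
  18. (v7) — v7 is true.
  19. (~v3 \/ ~v8 \/ ~v6) — ~v3 is true.
  20. (v6) — v6 is true.
  21. (~v4 \/ v7) — ~v4 is true.
  22. (~v8 \/ ~v3 \/ ~v9) — ~v3 is true.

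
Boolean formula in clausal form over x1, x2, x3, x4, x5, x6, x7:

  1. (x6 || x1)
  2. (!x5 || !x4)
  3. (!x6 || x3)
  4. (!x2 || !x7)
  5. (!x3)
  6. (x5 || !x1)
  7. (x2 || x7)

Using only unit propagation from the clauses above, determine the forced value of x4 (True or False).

(!x3) stands alone — x3 = False.
(!x6 || x3) with x3 = False leaves only !x6, so x6 = False.
From (x6 || x1) and x6 = False: x1 = True.
(!x1 || x5) with x1 = True leaves only x5, so x5 = True.
From (!x5 || !x4) and x5 = True: x4 = False.

False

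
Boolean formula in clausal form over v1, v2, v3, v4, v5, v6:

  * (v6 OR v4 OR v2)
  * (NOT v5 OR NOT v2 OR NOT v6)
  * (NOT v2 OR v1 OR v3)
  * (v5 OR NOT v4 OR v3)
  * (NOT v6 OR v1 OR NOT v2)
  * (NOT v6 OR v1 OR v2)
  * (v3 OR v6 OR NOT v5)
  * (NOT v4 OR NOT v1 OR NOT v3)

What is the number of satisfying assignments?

16

Case analysis on v2 and v6:
  v2=T, v6=T: remaining (v1,v3,v4,v5) ∈ {(T,F,F,F); (T,T,F,F)} — 2.
  v2=T, v6=F: 7 of the 16 assignments to (v1,v3,v4,v5) work.
  v2=F, v6=T: 5 of the 16 assignments to (v1,v3,v4,v5) work.
  v2=F, v6=F: remaining (v1,v3,v4,v5) ∈ {(F,T,T,F); (F,T,T,T)} — 2.
Total: 2 + 7 + 5 + 2 = 16.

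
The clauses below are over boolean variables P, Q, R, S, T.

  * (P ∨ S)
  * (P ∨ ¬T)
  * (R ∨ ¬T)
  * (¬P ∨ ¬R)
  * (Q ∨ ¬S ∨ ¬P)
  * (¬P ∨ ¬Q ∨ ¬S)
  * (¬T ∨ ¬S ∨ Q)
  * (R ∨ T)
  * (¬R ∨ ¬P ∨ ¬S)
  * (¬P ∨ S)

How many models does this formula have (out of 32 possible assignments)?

2

Satisfying assignments:
  P=F Q=F R=T S=T T=F
  P=F Q=T R=T S=T T=F
That's 2 in total.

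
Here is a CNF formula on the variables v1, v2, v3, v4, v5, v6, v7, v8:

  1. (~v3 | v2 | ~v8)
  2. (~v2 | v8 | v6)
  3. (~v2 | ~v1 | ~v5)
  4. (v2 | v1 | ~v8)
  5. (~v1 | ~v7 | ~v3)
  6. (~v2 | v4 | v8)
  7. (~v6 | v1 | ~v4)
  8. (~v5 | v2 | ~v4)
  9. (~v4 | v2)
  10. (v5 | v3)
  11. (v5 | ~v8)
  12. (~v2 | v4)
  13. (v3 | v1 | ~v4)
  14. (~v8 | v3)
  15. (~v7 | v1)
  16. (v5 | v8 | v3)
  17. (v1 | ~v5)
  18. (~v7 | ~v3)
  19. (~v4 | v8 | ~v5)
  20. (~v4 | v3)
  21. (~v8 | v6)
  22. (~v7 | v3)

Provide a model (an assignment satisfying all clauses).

v1=True, v2=False, v3=True, v4=False, v5=True, v6=False, v7=False, v8=False

Pure literal: v7 appears only negated; assign v7 = False.
Set v1 = True and propagate.
Try v2 = False.
  then v4 is forced to False.
Try v3 = True.
  then v8 is forced to False.
v5, v6 are now unconstrained; take v5 = True, v6 = False.
Every clause has at least one true literal under this assignment.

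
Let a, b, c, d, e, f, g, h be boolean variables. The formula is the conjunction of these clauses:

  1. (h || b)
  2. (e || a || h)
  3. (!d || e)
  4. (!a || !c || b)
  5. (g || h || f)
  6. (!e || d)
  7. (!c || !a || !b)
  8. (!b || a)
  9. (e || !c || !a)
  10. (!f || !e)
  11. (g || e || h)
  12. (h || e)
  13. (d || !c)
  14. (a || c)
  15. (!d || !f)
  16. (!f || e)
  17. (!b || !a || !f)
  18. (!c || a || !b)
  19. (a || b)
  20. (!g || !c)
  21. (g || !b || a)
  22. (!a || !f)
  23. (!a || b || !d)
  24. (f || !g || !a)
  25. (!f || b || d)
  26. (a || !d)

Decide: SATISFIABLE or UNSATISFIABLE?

SATISFIABLE

Pure literal: h appears only positively; assign h = True.
Set a = True and propagate.
  then f is forced to False.
  then g is forced to False.
The remaining clauses are satisfied by b = True, c = False, d = True, e = True.
So a=T, b=T, c=F, d=T, e=T, f=F, g=F, h=T is a satisfying assignment.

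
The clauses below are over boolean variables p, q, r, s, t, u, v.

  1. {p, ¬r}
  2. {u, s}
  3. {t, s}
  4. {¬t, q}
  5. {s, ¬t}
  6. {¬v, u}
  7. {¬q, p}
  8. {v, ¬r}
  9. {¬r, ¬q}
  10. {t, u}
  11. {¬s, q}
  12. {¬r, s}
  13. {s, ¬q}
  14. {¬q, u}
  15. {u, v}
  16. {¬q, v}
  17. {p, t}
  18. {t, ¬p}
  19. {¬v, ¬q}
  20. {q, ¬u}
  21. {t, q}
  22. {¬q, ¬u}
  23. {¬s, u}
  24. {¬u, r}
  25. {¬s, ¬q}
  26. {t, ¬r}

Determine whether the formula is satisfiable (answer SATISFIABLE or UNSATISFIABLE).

UNSATISFIABLE

q = True:
  propagation gives p=True, r=False, s=True; an empty clause results — contradiction.
q = False:
  propagation gives t=False; an empty clause results — contradiction.
Every branch closes, so no satisfying assignment exists.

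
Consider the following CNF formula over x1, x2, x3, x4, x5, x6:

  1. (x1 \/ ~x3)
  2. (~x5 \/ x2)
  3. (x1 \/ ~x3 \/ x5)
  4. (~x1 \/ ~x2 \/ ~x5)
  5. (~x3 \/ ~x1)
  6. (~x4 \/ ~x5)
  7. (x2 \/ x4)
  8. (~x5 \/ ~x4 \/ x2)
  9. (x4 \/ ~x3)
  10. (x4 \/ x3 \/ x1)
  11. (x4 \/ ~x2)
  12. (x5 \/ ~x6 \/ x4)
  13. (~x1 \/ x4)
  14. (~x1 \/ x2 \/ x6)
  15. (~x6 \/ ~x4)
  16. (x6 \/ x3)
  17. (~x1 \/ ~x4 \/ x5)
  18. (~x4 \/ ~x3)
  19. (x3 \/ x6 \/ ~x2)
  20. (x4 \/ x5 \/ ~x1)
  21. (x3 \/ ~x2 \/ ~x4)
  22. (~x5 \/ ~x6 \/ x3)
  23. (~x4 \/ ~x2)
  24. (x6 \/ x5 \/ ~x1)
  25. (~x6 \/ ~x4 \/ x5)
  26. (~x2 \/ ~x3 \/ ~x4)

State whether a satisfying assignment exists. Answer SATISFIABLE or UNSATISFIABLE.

UNSATISFIABLE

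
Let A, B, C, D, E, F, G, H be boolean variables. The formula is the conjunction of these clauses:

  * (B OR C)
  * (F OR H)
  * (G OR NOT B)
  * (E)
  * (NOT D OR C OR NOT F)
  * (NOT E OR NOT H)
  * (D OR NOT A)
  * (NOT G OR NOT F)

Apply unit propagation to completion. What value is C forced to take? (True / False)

True

(E) is a unit clause: E = True.
(NOT H OR NOT E): since E = True, the clause reduces to (NOT H). H = False.
(F OR H) with H = False leaves only F, so F = True.
(NOT G OR NOT F): since F = True, the clause reduces to (NOT G). G = False.
From (G OR NOT B) and G = False: B = False.
In (C OR B), B is now false; C must hold, so C = True.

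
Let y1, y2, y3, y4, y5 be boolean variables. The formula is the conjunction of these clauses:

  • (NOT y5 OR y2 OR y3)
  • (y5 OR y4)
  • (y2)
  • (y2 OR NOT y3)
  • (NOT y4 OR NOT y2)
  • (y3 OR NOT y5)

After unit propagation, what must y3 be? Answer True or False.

(y2) is a unit clause: y2 = True.
From (NOT y4 OR NOT y2) and y2 = True: y4 = False.
In (y4 OR y5), y4 is now false; y5 must hold, so y5 = True.
From (y3 OR NOT y5) and y5 = True: y3 = True.

True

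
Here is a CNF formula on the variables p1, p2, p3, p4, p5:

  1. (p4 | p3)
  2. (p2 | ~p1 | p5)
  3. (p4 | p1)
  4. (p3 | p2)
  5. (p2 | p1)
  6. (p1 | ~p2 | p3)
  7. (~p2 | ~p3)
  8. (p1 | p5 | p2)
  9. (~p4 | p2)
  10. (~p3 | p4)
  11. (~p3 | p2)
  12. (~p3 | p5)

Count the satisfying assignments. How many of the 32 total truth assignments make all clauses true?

The models are:
  p1=1 p2=1 p3=0 p4=1 p5=0
  p1=1 p2=1 p3=0 p4=1 p5=1
Count: 2.

2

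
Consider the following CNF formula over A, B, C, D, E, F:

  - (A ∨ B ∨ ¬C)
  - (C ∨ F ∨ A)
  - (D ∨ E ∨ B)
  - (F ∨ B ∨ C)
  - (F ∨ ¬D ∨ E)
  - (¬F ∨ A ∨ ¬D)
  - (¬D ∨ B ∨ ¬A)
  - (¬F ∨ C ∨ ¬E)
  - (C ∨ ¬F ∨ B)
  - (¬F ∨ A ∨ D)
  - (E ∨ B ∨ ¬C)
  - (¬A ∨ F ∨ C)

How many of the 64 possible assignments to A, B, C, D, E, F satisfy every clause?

14

Case analysis on F and C:
  F=T, C=T: 5 of the 16 assignments to (A,B,D,E) work.
  F=T, C=F: remaining (A,B,D,E) ∈ {(T,T,F,F); (T,T,T,F)} — 2.
  F=F, C=T: 7 of the 16 assignments to (A,B,D,E) work.
  F=F, C=F: a clause becomes empty — 0.
Total: 5 + 2 + 7 + 0 = 14.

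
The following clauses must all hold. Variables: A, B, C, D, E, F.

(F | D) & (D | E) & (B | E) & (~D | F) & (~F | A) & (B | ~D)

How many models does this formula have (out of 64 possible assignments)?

Satisfying assignments:
  A=T B=F C=F D=F E=T F=T
  A=T B=F C=T D=F E=T F=T
  A=T B=T C=F D=F E=T F=T
  A=T B=T C=F D=T E=F F=T
  A=T B=T C=F D=T E=T F=T
  A=T B=T C=T D=F E=T F=T
  A=T B=T C=T D=T E=F F=T
  A=T B=T C=T D=T E=T F=T
Count: 8.

8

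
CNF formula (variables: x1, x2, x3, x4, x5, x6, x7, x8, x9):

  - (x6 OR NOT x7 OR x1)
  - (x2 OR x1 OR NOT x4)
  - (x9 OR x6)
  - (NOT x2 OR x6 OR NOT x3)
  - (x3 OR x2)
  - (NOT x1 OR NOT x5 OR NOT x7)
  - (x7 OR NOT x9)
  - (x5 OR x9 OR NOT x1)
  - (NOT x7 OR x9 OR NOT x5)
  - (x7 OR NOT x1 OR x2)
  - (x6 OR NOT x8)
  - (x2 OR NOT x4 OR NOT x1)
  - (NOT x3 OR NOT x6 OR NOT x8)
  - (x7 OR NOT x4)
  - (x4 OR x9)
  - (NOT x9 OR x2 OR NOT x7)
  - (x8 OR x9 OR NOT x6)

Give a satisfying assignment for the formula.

x1=T, x2=T, x3=T, x4=T, x5=F, x6=T, x7=T, x8=F, x9=T

Set x1 = True and propagate.
Branch on x2: take x2 = True.
For the remaining variables, x3 = True, x4 = True, x5 = False, x6 = True, x7 = True, x8 = False, x9 = True works.
Every clause has at least one true literal under this assignment.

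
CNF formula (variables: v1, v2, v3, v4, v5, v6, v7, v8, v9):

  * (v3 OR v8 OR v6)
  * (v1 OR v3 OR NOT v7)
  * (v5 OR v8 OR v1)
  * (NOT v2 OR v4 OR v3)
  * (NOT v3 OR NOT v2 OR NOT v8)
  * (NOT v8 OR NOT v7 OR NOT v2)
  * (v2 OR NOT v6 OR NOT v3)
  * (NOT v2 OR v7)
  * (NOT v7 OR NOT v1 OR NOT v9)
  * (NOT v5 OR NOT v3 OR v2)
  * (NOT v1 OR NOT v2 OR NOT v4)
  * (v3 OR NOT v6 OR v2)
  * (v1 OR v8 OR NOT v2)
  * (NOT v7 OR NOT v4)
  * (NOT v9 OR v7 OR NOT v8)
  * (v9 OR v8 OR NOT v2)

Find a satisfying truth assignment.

v1=1  v2=0  v3=1  v4=1  v5=0  v6=0  v7=0  v8=1  v9=0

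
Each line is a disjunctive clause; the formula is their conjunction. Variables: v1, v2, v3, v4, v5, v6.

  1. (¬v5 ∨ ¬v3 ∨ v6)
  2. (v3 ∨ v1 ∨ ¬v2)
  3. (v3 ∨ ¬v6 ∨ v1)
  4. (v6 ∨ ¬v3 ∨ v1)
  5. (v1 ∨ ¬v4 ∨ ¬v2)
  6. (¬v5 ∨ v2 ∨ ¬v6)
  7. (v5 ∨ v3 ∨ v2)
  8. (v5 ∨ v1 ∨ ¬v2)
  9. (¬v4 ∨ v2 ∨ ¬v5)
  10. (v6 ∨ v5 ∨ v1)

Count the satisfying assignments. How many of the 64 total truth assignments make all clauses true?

23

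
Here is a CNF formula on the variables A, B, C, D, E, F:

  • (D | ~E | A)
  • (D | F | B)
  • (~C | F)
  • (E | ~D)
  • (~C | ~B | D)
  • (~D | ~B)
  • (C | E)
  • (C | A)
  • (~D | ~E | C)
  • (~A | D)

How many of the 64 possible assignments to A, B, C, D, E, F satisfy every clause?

3

Satisfying assignments:
  A=0 B=0 C=1 D=0 E=0 F=1
  A=0 B=0 C=1 D=1 E=1 F=1
  A=1 B=0 C=1 D=1 E=1 F=1
Count: 3.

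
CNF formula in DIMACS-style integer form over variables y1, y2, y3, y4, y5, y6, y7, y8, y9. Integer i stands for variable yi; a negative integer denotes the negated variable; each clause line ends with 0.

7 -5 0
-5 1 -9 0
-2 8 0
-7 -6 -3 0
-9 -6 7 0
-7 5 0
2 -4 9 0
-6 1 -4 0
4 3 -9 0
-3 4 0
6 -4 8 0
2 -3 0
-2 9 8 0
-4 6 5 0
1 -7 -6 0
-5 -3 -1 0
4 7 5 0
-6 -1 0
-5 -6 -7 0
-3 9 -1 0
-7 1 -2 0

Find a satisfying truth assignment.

y8 occurs only positively in the remaining clauses — set y8 = True.
Branch on y1: take y1 = True.
  then y6 is forced to False.
Try y2 = True.
Set y3 = False and propagate.
The remaining clauses are satisfied by y4 = False, y5 = True, y7 = True, y9 = False.

y1=True  y2=True  y3=False  y4=False  y5=True  y6=False  y7=True  y8=True  y9=False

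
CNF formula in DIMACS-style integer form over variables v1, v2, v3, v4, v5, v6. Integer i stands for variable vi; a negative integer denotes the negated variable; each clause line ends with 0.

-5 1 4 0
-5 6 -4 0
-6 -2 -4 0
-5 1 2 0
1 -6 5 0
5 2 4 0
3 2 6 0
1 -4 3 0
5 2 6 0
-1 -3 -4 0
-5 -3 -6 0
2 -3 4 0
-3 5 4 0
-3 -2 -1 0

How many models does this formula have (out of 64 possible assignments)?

Split on v4, then v5.
  v4=T, v5=T: remaining (v1,v2,v3,v6) ∈ {(T,F,F,T)} — 1.
  v4=T, v5=F: remaining (v1,v2,v3,v6) ∈ {(F,T,T,F); (T,F,F,T); (T,T,F,F)} — 3.
  v4=F, v5=T: remaining (v1,v2,v3,v6) ∈ {(T,F,F,T); (T,T,F,F); (T,T,F,T)} — 3.
  v4=F, v5=F: remaining (v1,v2,v3,v6) ∈ {(F,T,F,F); (T,T,F,F); (T,T,F,T)} — 3.
Total: 1 + 3 + 3 + 3 = 10.

10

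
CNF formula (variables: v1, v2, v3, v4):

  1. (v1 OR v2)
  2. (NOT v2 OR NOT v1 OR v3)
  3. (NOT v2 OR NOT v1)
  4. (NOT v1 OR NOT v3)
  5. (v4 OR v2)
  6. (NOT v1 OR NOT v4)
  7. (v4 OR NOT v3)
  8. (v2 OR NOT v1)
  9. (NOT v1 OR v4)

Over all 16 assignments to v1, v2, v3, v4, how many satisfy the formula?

3

The models are:
  v1=0 v2=1 v3=0 v4=0
  v1=0 v2=1 v3=0 v4=1
  v1=0 v2=1 v3=1 v4=1
Count: 3.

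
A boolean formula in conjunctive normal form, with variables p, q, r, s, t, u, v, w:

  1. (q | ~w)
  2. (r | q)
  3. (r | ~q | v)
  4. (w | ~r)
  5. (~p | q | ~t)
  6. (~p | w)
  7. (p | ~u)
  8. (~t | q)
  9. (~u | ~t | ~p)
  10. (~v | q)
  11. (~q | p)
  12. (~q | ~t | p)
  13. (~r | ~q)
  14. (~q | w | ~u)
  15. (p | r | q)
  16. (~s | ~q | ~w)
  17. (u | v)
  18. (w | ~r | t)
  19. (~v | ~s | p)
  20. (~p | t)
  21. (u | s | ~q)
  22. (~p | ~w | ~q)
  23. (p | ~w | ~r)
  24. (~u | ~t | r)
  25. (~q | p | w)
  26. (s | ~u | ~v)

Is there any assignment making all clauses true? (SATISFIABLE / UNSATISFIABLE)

q = True:
  propagation gives p=True, w=True; an empty clause results — contradiction.
q = False:
  propagation gives w=False, r=True; an empty clause results — contradiction.
Every branch closes, so no satisfying assignment exists.

UNSATISFIABLE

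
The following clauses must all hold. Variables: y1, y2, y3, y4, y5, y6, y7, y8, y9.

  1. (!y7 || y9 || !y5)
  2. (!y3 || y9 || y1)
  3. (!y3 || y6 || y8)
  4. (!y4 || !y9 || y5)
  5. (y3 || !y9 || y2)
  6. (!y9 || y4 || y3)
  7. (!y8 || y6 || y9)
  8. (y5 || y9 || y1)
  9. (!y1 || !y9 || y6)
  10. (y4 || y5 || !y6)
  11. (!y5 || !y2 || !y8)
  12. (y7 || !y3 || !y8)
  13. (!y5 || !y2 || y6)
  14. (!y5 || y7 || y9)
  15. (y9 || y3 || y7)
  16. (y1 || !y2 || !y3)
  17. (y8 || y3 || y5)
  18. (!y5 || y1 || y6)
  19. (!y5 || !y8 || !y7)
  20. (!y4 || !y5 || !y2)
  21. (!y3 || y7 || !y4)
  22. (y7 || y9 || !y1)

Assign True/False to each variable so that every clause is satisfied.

y1 = T  y2 = F  y3 = F  y4 = T  y5 = F  y6 = T  y7 = T  y8 = T  y9 = F

Try y1 = True.
Branch on y2: take y2 = False.
Try y3 = False.
  then y9 is forced to False.
  then y7 is forced to True.
  then y5 is forced to False.
  then y8 is forced to True.
  then y6 is forced to True.
  then y4 is forced to True.
Every clause has at least one true literal under this assignment.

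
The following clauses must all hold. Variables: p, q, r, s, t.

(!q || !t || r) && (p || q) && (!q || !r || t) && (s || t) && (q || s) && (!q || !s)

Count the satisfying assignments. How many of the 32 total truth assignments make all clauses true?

Satisfying assignments:
  p=F q=T r=T s=F t=T
  p=T q=F r=F s=T t=F
  p=T q=F r=F s=T t=T
  p=T q=F r=T s=T t=F
  p=T q=F r=T s=T t=T
  p=T q=T r=T s=F t=T
Count: 6.

6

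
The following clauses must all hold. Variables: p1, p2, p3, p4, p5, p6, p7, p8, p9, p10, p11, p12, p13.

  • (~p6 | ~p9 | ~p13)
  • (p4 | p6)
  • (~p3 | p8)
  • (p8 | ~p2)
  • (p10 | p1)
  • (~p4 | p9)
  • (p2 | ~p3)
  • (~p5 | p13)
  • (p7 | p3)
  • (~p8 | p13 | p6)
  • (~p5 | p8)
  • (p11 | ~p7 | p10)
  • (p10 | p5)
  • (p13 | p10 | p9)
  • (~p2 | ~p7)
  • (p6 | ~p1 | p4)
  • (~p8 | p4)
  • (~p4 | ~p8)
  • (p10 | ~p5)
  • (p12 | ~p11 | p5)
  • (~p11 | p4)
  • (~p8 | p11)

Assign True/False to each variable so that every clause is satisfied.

p10 occurs only positively in the remaining clauses — set p10 = True.
Try p1 = True.
Try p2 = False.
  then p3 is forced to False.
  then p7 is forced to True.
Try p4 = False.
  then p6 is forced to True.
  then p8 is forced to False.
  then p5 is forced to False.
  then p11 is forced to False.
The remaining clauses are satisfied by p9 = True, p12 = False, p13 = False.
Check each clause:
  1. (~p13 | ~p9 | ~p6) — ~p13 is true.
  2. (p4 | p6) — p6 is true.
  3. (~p3 | p8) — ~p3 is true.
  4. (~p2 | p8) — ~p2 is true.
  5. (p1 | p10) — p1 is true.
  6. (p9 | ~p4) — p9 is true.
  7. (p2 | ~p3) — ~p3 is true.
  8. (~p5 | p13) — ~p5 is true.
  9. (p3 | p7) — p7 is true.
  10. (p6 | ~p8 | p13) — ~p8 is true.
  11. (p8 | ~p5) — ~p5 is true.
  12. (p10 | p11 | ~p7) — p10 is true.
  13. (p5 | p10) — p10 is true.
  14. (p9 | p13 | p10) — p9 is true.
  15. (~p7 | ~p2) — ~p2 is true.
  16. (p4 | ~p1 | p6) — p6 is true.
  17. (p4 | ~p8) — ~p8 is true.
  18. (~p4 | ~p8) — ~p8 is true.
  19. (~p5 | p10) — p10 is true.
  20. (p5 | ~p11 | p12) — ~p11 is true.
  21. (~p11 | p4) — ~p11 is true.
  22. (~p8 | p11) — ~p8 is true.

p1 = True, p2 = False, p3 = False, p4 = False, p5 = False, p6 = True, p7 = True, p8 = False, p9 = True, p10 = True, p11 = False, p12 = False, p13 = False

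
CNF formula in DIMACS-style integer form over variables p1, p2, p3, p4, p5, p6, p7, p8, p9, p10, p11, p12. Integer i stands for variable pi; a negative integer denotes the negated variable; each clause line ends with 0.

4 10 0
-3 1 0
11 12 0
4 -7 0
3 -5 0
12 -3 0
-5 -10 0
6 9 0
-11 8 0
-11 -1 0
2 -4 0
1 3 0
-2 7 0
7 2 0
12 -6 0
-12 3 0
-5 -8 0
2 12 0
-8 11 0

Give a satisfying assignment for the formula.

p1=True  p2=True  p3=True  p4=True  p5=False  p6=False  p7=True  p8=False  p9=True  p10=False  p11=False  p12=True

Pure literal: p5 appears only negated; assign p5 = False.
p9 occurs only positively in the remaining clauses — set p9 = True.
Set p1 = True and propagate.
  then p11 is forced to False.
  then p12 is forced to True.
  then p3 is forced to True.
  then p8 is forced to False.
The remaining clauses are satisfied by p2 = True, p4 = True, p6 = False, p7 = True, p10 = False.
Check each clause:
  1. {p4, p10} — p4 is true.
  2. {p1, ¬p3} — p1 is true.
  3. {p11, p12} — p12 is true.
  4. {¬p7, p4} — p4 is true.
  5. {¬p5, p3} — p3 is true.
  6. {¬p3, p12} — p12 is true.
  7. {¬p10, ¬p5} — ¬p5 is true.
  8. {p9, p6} — p9 is true.
  9. {¬p11, p8} — ¬p11 is true.
  10. {¬p11, ¬p1} — ¬p11 is true.
  11. {¬p4, p2} — p2 is true.
  12. {p1, p3} — p1 is true.
  13. {p7, ¬p2} — p7 is true.
  14. {p2, p7} — p2 is true.
  15. {¬p6, p12} — ¬p6 is true.
  16. {p3, ¬p12} — p3 is true.
  17. {¬p5, ¬p8} — ¬p8 is true.
  18. {p12, p2} — p2 is true.
  19. {¬p8, p11} — ¬p8 is true.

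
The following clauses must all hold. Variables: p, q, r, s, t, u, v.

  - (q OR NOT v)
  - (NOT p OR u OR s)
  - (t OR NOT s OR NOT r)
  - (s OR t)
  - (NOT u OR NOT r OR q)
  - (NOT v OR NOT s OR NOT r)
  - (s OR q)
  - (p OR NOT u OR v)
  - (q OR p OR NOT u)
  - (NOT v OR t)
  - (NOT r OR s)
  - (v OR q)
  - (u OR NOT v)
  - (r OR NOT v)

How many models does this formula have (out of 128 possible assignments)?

11

Case analysis on v and s:
  v=1, s=1: a clause becomes empty — 0.
  v=1, s=0: a clause becomes empty — 0.
  v=0, s=1: 9 of the 32 assignments to (p,q,r,t,u) work.
  v=0, s=0: remaining (p,q,r,t,u) ∈ {(0,1,0,1,0); (1,1,0,1,1)} — 2.
Total: 0 + 0 + 9 + 2 = 11.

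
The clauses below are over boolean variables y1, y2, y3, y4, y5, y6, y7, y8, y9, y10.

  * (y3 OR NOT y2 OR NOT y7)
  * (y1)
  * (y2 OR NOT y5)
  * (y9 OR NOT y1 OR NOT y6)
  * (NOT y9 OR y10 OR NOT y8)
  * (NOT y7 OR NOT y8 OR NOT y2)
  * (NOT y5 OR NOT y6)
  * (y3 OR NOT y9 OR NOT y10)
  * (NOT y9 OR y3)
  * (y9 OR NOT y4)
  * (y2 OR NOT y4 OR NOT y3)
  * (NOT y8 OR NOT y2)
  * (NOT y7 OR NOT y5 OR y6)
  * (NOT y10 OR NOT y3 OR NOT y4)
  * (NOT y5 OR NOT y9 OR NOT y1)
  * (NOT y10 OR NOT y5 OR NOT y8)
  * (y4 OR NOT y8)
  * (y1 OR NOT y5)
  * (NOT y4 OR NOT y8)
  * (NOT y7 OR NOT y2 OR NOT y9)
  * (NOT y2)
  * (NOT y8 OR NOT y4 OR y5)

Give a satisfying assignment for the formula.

y1 = True  y2 = False  y3 = True  y4 = False  y5 = False  y6 = False  y7 = False  y8 = False  y9 = True  y10 = False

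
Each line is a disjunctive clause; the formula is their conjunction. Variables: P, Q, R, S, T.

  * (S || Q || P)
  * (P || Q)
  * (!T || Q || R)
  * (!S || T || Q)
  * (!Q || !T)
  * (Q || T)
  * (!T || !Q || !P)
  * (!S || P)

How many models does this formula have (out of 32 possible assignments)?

8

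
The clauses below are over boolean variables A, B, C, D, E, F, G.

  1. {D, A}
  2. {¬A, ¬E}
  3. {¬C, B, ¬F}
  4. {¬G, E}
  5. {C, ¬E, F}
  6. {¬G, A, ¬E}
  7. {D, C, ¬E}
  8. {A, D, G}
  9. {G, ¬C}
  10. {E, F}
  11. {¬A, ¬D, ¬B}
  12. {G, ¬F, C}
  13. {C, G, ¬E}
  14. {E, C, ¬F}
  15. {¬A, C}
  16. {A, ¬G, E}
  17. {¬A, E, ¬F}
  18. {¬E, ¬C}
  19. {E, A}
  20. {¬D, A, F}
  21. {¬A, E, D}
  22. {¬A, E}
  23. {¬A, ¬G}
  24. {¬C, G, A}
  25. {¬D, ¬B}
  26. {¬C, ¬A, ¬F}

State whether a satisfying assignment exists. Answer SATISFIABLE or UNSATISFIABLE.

UNSATISFIABLE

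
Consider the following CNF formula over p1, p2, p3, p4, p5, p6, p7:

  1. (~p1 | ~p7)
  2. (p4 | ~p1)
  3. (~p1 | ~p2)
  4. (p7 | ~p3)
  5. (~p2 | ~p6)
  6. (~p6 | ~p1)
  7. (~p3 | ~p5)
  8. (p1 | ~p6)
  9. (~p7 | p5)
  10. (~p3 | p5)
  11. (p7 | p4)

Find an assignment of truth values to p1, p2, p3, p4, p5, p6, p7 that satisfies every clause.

p1=False, p2=False, p3=False, p4=True, p5=False, p6=False, p7=False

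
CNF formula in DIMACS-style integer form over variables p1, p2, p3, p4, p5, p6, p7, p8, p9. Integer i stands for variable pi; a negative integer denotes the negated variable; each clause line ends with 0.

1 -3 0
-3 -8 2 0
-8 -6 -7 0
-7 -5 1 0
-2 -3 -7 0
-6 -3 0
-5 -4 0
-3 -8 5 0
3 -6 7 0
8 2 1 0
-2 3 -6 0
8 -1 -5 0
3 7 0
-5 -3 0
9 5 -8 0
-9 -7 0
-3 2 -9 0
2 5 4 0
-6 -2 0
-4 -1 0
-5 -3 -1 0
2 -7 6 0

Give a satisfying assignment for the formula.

p1 = T, p2 = T, p3 = F, p4 = F, p5 = T, p6 = F, p7 = T, p8 = T, p9 = F

Branch on p1: take p1 = True.
  then p4 is forced to False.
Try p2 = True.
  then p6 is forced to False.
Set p3 = False and propagate.
  then p7 is forced to True.
  then p9 is forced to False.
The remaining clauses are satisfied by p5 = True, p8 = True.
Check each clause:
  1. (p1 | ~p3) — p1 is true.
  2. (p2 | ~p8 | ~p3) — p2 is true.
  3. (~p8 | ~p7 | ~p6) — ~p6 is true.
  4. (~p5 | ~p7 | p1) — p1 is true.
  5. (~p2 | ~p7 | ~p3) — ~p3 is true.
  6. (~p6 | ~p3) — ~p6 is true.
  7. (~p5 | ~p4) — ~p4 is true.
  8. (~p3 | ~p8 | p5) — p5 is true.
  9. (p7 | p3 | ~p6) — ~p6 is true.
  10. (p1 | p2 | p8) — p8 is true.
  11. (p3 | ~p2 | ~p6) — ~p6 is true.
  12. (~p5 | p8 | ~p1) — p8 is true.
  13. (p7 | p3) — p7 is true.
  14. (~p5 | ~p3) — ~p3 is true.
  15. (~p8 | p9 | p5) — p5 is true.
  16. (~p7 | ~p9) — ~p9 is true.
  17. (~p3 | ~p9 | p2) — p2 is true.
  18. (p5 | p4 | p2) — p2 is true.
  19. (~p6 | ~p2) — ~p6 is true.
  20. (~p4 | ~p1) — ~p4 is true.
  21. (~p3 | ~p5 | ~p1) — ~p3 is true.
  22. (p2 | ~p7 | p6) — p2 is true.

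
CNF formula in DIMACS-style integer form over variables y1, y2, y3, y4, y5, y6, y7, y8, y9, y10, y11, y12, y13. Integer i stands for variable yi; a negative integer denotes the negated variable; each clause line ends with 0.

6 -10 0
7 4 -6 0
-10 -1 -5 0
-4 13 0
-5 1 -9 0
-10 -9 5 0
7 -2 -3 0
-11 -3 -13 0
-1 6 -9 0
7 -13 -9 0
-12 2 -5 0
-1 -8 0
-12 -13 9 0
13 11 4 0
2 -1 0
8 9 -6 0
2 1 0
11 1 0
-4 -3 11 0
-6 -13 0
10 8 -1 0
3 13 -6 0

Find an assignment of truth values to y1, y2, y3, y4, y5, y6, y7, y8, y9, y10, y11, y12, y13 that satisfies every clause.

y1=F, y2=T, y3=F, y4=F, y5=T, y6=F, y7=T, y8=T, y9=F, y10=F, y11=T, y12=F, y13=F

Check each clause:
  1. (y6 || !y10) — !y10 is true.
  2. (!y6 || y4 || y7) — !y6 is true.
  3. (!y1 || !y10 || !y5) — !y10 is true.
  4. (!y4 || y13) — !y4 is true.
  5. (!y9 || !y5 || y1) — !y9 is true.
  6. (!y9 || y5 || !y10) — y5 is true.
  7. (y7 || !y3 || !y2) — !y3 is true.
  8. (!y11 || !y13 || !y3) — !y13 is true.
  9. (!y1 || y6 || !y9) — !y1 is true.
  10. (y7 || !y9 || !y13) — !y13 is true.
  11. (y2 || !y5 || !y12) — y2 is true.
  12. (!y1 || !y8) — !y1 is true.
  13. (y9 || !y13 || !y12) — !y13 is true.
  14. (y4 || y11 || y13) — y11 is true.
  15. (!y1 || y2) — y2 is true.
  16. (y9 || y8 || !y6) — y8 is true.
  17. (y2 || y1) — y2 is true.
  18. (y1 || y11) — y11 is true.
  19. (!y4 || y11 || !y3) — y11 is true.
  20. (!y13 || !y6) — !y6 is true.
  21. (y10 || y8 || !y1) — y8 is true.
  22. (!y6 || y3 || y13) — !y6 is true.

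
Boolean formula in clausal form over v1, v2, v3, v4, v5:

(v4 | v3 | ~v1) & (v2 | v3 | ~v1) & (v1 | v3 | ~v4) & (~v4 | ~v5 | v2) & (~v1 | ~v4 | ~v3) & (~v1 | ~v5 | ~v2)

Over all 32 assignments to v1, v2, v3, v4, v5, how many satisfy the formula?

Split on v1, then v3.
  v1=1, v3=1: remaining (v2,v4,v5) ∈ {(0,0,0); (0,0,1); (1,0,0)} — 3.
  v1=1, v3=0: remaining (v2,v4,v5) ∈ {(1,1,0)} — 1.
  v1=0, v3=1: 7 of the 8 assignments to (v2,v4,v5) work.
  v1=0, v3=0: remaining (v2,v4,v5) ∈ {(0,0,0); (0,0,1); (1,0,0); (1,0,1)} — 4.
Total: 3 + 1 + 7 + 4 = 15.

15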